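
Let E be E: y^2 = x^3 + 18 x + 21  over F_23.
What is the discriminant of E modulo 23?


4 a^3 + 27 b^2 = 4*18^3 + 27*21^2 = 23328 + 11907 = 35235
Delta = -16 * (35235) = -563760
Delta mod 23 = 16

Delta = 16 (mod 23)


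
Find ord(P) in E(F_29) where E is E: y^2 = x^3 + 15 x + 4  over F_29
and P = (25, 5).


Compute successive multiples of P until we hit O:
  1P = (25, 5)
  2P = (1, 7)
  3P = (2, 10)
  4P = (18, 25)
  5P = (6, 7)
  6P = (5, 28)
  7P = (22, 22)
  8P = (27, 16)
  ... (continuing to 24P)
  24P = O

ord(P) = 24


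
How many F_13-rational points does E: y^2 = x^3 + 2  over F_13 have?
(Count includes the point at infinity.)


For each x in F_13, count y with y^2 = x^3 + 0 x + 2 mod 13:
  x = 1: RHS = 3, y in [4, 9]  -> 2 point(s)
  x = 2: RHS = 10, y in [6, 7]  -> 2 point(s)
  x = 3: RHS = 3, y in [4, 9]  -> 2 point(s)
  x = 4: RHS = 1, y in [1, 12]  -> 2 point(s)
  x = 5: RHS = 10, y in [6, 7]  -> 2 point(s)
  x = 6: RHS = 10, y in [6, 7]  -> 2 point(s)
  x = 9: RHS = 3, y in [4, 9]  -> 2 point(s)
  x = 10: RHS = 1, y in [1, 12]  -> 2 point(s)
  x = 12: RHS = 1, y in [1, 12]  -> 2 point(s)
Affine points: 18. Add the point at infinity: total = 19.

#E(F_13) = 19


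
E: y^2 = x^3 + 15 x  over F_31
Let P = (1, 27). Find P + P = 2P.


Doubling: s = (3 x1^2 + a) / (2 y1)
s = (3*1^2 + 15) / (2*27) mod 31 = 21
x3 = s^2 - 2 x1 mod 31 = 21^2 - 2*1 = 5
y3 = s (x1 - x3) - y1 mod 31 = 21 * (1 - 5) - 27 = 13

2P = (5, 13)


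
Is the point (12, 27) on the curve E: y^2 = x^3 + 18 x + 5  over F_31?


Check whether y^2 = x^3 + 18 x + 5 (mod 31) for (x, y) = (12, 27).
LHS: y^2 = 27^2 mod 31 = 16
RHS: x^3 + 18 x + 5 = 12^3 + 18*12 + 5 mod 31 = 27
LHS != RHS

No, not on the curve


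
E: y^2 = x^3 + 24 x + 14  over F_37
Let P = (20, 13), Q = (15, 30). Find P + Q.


P != Q, so use the chord formula.
s = (y2 - y1) / (x2 - x1) = (17) / (32) mod 37 = 4
x3 = s^2 - x1 - x2 mod 37 = 4^2 - 20 - 15 = 18
y3 = s (x1 - x3) - y1 mod 37 = 4 * (20 - 18) - 13 = 32

P + Q = (18, 32)


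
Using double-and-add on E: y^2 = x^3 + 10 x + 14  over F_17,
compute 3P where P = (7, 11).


k = 3 = 11_2 (binary, LSB first: 11)
Double-and-add from P = (7, 11):
  bit 0 = 1: acc = O + (7, 11) = (7, 11)
  bit 1 = 1: acc = (7, 11) + (5, 11) = (5, 6)

3P = (5, 6)


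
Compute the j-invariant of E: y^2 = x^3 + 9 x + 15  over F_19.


Delta = -16(4 a^3 + 27 b^2) mod 19 = 12
-1728 * (4 a)^3 = -1728 * (4*9)^3 mod 19 = 11
j = 11 * 12^(-1) mod 19 = 12

j = 12 (mod 19)


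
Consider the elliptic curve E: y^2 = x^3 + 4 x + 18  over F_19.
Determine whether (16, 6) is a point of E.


Check whether y^2 = x^3 + 4 x + 18 (mod 19) for (x, y) = (16, 6).
LHS: y^2 = 6^2 mod 19 = 17
RHS: x^3 + 4 x + 18 = 16^3 + 4*16 + 18 mod 19 = 17
LHS = RHS

Yes, on the curve


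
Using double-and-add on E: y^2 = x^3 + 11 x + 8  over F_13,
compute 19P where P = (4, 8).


k = 19 = 10011_2 (binary, LSB first: 11001)
Double-and-add from P = (4, 8):
  bit 0 = 1: acc = O + (4, 8) = (4, 8)
  bit 1 = 1: acc = (4, 8) + (9, 2) = (3, 9)
  bit 2 = 0: acc unchanged = (3, 9)
  bit 3 = 0: acc unchanged = (3, 9)
  bit 4 = 1: acc = (3, 9) + (7, 5) = (4, 5)

19P = (4, 5)


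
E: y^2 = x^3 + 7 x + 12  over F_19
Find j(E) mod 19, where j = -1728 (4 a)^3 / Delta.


Delta = -16(4 a^3 + 27 b^2) mod 19 = 10
-1728 * (4 a)^3 = -1728 * (4*7)^3 mod 19 = 7
j = 7 * 10^(-1) mod 19 = 14

j = 14 (mod 19)


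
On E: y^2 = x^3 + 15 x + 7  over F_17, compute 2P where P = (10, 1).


Doubling: s = (3 x1^2 + a) / (2 y1)
s = (3*10^2 + 15) / (2*1) mod 17 = 13
x3 = s^2 - 2 x1 mod 17 = 13^2 - 2*10 = 13
y3 = s (x1 - x3) - y1 mod 17 = 13 * (10 - 13) - 1 = 11

2P = (13, 11)


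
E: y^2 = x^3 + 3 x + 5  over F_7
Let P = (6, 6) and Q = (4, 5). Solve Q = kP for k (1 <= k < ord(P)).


Enumerate multiples of P until we hit Q = (4, 5):
  1P = (6, 6)
  2P = (4, 2)
  3P = (1, 4)
  4P = (1, 3)
  5P = (4, 5)
Match found at i = 5.

k = 5


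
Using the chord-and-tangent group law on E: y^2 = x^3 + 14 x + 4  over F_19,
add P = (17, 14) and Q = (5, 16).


P != Q, so use the chord formula.
s = (y2 - y1) / (x2 - x1) = (2) / (7) mod 19 = 3
x3 = s^2 - x1 - x2 mod 19 = 3^2 - 17 - 5 = 6
y3 = s (x1 - x3) - y1 mod 19 = 3 * (17 - 6) - 14 = 0

P + Q = (6, 0)


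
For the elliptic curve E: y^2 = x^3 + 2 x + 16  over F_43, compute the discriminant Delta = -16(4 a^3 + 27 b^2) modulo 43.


4 a^3 + 27 b^2 = 4*2^3 + 27*16^2 = 32 + 6912 = 6944
Delta = -16 * (6944) = -111104
Delta mod 43 = 8

Delta = 8 (mod 43)


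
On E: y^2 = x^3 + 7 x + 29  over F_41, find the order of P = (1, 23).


Compute successive multiples of P until we hit O:
  1P = (1, 23)
  2P = (2, 16)
  3P = (5, 5)
  4P = (4, 11)
  5P = (11, 17)
  6P = (31, 36)
  7P = (27, 4)
  8P = (29, 29)
  ... (continuing to 26P)
  26P = O

ord(P) = 26


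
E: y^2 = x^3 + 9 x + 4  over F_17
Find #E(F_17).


For each x in F_17, count y with y^2 = x^3 + 9 x + 4 mod 17:
  x = 0: RHS = 4, y in [2, 15]  -> 2 point(s)
  x = 2: RHS = 13, y in [8, 9]  -> 2 point(s)
  x = 4: RHS = 2, y in [6, 11]  -> 2 point(s)
  x = 5: RHS = 4, y in [2, 15]  -> 2 point(s)
  x = 6: RHS = 2, y in [6, 11]  -> 2 point(s)
  x = 7: RHS = 2, y in [6, 11]  -> 2 point(s)
  x = 9: RHS = 15, y in [7, 10]  -> 2 point(s)
  x = 12: RHS = 4, y in [2, 15]  -> 2 point(s)
  x = 14: RHS = 1, y in [1, 16]  -> 2 point(s)
Affine points: 18. Add the point at infinity: total = 19.

#E(F_17) = 19


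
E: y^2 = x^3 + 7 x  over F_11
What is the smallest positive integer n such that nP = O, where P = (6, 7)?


Compute successive multiples of P until we hit O:
  1P = (6, 7)
  2P = (3, 9)
  3P = (0, 0)
  4P = (3, 2)
  5P = (6, 4)
  6P = O

ord(P) = 6


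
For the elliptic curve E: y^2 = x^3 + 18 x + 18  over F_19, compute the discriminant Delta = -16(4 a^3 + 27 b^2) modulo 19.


4 a^3 + 27 b^2 = 4*18^3 + 27*18^2 = 23328 + 8748 = 32076
Delta = -16 * (32076) = -513216
Delta mod 19 = 12

Delta = 12 (mod 19)


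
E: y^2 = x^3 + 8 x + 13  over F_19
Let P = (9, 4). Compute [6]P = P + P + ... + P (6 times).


k = 6 = 110_2 (binary, LSB first: 011)
Double-and-add from P = (9, 4):
  bit 0 = 0: acc unchanged = O
  bit 1 = 1: acc = O + (6, 7) = (6, 7)
  bit 2 = 1: acc = (6, 7) + (14, 0) = (6, 12)

6P = (6, 12)


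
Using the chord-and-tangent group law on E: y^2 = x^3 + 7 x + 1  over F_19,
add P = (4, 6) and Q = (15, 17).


P != Q, so use the chord formula.
s = (y2 - y1) / (x2 - x1) = (11) / (11) mod 19 = 1
x3 = s^2 - x1 - x2 mod 19 = 1^2 - 4 - 15 = 1
y3 = s (x1 - x3) - y1 mod 19 = 1 * (4 - 1) - 6 = 16

P + Q = (1, 16)


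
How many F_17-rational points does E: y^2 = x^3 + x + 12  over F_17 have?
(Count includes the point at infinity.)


For each x in F_17, count y with y^2 = x^3 + 1 x + 12 mod 17:
  x = 3: RHS = 8, y in [5, 12]  -> 2 point(s)
  x = 6: RHS = 13, y in [8, 9]  -> 2 point(s)
  x = 9: RHS = 2, y in [6, 11]  -> 2 point(s)
  x = 10: RHS = 2, y in [6, 11]  -> 2 point(s)
  x = 12: RHS = 1, y in [1, 16]  -> 2 point(s)
  x = 14: RHS = 16, y in [4, 13]  -> 2 point(s)
  x = 15: RHS = 2, y in [6, 11]  -> 2 point(s)
Affine points: 14. Add the point at infinity: total = 15.

#E(F_17) = 15


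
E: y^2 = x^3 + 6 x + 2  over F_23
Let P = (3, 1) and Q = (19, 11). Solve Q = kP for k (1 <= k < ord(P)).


Enumerate multiples of P until we hit Q = (19, 11):
  1P = (3, 1)
  2P = (19, 11)
Match found at i = 2.

k = 2


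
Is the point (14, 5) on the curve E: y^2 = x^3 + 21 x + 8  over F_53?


Check whether y^2 = x^3 + 21 x + 8 (mod 53) for (x, y) = (14, 5).
LHS: y^2 = 5^2 mod 53 = 25
RHS: x^3 + 21 x + 8 = 14^3 + 21*14 + 8 mod 53 = 25
LHS = RHS

Yes, on the curve


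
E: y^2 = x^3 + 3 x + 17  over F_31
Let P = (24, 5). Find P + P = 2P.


Doubling: s = (3 x1^2 + a) / (2 y1)
s = (3*24^2 + 3) / (2*5) mod 31 = 15
x3 = s^2 - 2 x1 mod 31 = 15^2 - 2*24 = 22
y3 = s (x1 - x3) - y1 mod 31 = 15 * (24 - 22) - 5 = 25

2P = (22, 25)


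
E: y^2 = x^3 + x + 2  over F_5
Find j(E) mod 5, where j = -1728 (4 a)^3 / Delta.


Delta = -16(4 a^3 + 27 b^2) mod 5 = 3
-1728 * (4 a)^3 = -1728 * (4*1)^3 mod 5 = 3
j = 3 * 3^(-1) mod 5 = 1

j = 1 (mod 5)


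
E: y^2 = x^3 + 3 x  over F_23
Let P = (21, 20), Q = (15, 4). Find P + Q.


P != Q, so use the chord formula.
s = (y2 - y1) / (x2 - x1) = (7) / (17) mod 23 = 18
x3 = s^2 - x1 - x2 mod 23 = 18^2 - 21 - 15 = 12
y3 = s (x1 - x3) - y1 mod 23 = 18 * (21 - 12) - 20 = 4

P + Q = (12, 4)


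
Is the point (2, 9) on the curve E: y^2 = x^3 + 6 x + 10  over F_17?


Check whether y^2 = x^3 + 6 x + 10 (mod 17) for (x, y) = (2, 9).
LHS: y^2 = 9^2 mod 17 = 13
RHS: x^3 + 6 x + 10 = 2^3 + 6*2 + 10 mod 17 = 13
LHS = RHS

Yes, on the curve


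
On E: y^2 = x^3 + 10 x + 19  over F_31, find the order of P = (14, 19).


Compute successive multiples of P until we hit O:
  1P = (14, 19)
  2P = (23, 27)
  3P = (30, 15)
  4P = (20, 29)
  5P = (17, 7)
  6P = (16, 20)
  7P = (9, 30)
  8P = (24, 3)
  ... (continuing to 36P)
  36P = O

ord(P) = 36


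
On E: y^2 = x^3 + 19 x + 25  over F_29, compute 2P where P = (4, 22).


Doubling: s = (3 x1^2 + a) / (2 y1)
s = (3*4^2 + 19) / (2*22) mod 29 = 18
x3 = s^2 - 2 x1 mod 29 = 18^2 - 2*4 = 26
y3 = s (x1 - x3) - y1 mod 29 = 18 * (4 - 26) - 22 = 17

2P = (26, 17)


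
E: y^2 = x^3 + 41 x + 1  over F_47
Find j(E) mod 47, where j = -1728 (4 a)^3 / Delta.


Delta = -16(4 a^3 + 27 b^2) mod 47 = 44
-1728 * (4 a)^3 = -1728 * (4*41)^3 mod 47 = 28
j = 28 * 44^(-1) mod 47 = 22

j = 22 (mod 47)


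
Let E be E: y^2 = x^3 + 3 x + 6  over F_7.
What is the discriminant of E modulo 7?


4 a^3 + 27 b^2 = 4*3^3 + 27*6^2 = 108 + 972 = 1080
Delta = -16 * (1080) = -17280
Delta mod 7 = 3

Delta = 3 (mod 7)


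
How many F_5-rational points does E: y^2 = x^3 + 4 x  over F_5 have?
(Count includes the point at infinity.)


For each x in F_5, count y with y^2 = x^3 + 4 x + 0 mod 5:
  x = 0: RHS = 0, y in [0]  -> 1 point(s)
  x = 1: RHS = 0, y in [0]  -> 1 point(s)
  x = 2: RHS = 1, y in [1, 4]  -> 2 point(s)
  x = 3: RHS = 4, y in [2, 3]  -> 2 point(s)
  x = 4: RHS = 0, y in [0]  -> 1 point(s)
Affine points: 7. Add the point at infinity: total = 8.

#E(F_5) = 8


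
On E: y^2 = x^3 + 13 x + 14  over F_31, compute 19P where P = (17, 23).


k = 19 = 10011_2 (binary, LSB first: 11001)
Double-and-add from P = (17, 23):
  bit 0 = 1: acc = O + (17, 23) = (17, 23)
  bit 1 = 1: acc = (17, 23) + (15, 22) = (7, 13)
  bit 2 = 0: acc unchanged = (7, 13)
  bit 3 = 0: acc unchanged = (7, 13)
  bit 4 = 1: acc = (7, 13) + (8, 14) = (17, 8)

19P = (17, 8)


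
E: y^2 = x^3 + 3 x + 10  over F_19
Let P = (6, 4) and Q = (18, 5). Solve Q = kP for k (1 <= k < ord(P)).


Enumerate multiples of P until we hit Q = (18, 5):
  1P = (6, 4)
  2P = (11, 5)
  3P = (18, 5)
Match found at i = 3.

k = 3


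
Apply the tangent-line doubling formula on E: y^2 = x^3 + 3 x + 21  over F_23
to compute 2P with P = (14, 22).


Doubling: s = (3 x1^2 + a) / (2 y1)
s = (3*14^2 + 3) / (2*22) mod 23 = 15
x3 = s^2 - 2 x1 mod 23 = 15^2 - 2*14 = 13
y3 = s (x1 - x3) - y1 mod 23 = 15 * (14 - 13) - 22 = 16

2P = (13, 16)


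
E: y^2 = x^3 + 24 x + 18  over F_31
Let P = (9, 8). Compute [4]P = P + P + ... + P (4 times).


k = 4 = 100_2 (binary, LSB first: 001)
Double-and-add from P = (9, 8):
  bit 0 = 0: acc unchanged = O
  bit 1 = 0: acc unchanged = O
  bit 2 = 1: acc = O + (8, 3) = (8, 3)

4P = (8, 3)


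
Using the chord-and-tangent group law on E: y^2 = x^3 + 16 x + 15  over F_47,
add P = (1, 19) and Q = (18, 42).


P != Q, so use the chord formula.
s = (y2 - y1) / (x2 - x1) = (23) / (17) mod 47 = 29
x3 = s^2 - x1 - x2 mod 47 = 29^2 - 1 - 18 = 23
y3 = s (x1 - x3) - y1 mod 47 = 29 * (1 - 23) - 19 = 1

P + Q = (23, 1)


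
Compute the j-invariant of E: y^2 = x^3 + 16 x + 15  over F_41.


Delta = -16(4 a^3 + 27 b^2) mod 41 = 21
-1728 * (4 a)^3 = -1728 * (4*16)^3 mod 41 = 19
j = 19 * 21^(-1) mod 41 = 38

j = 38 (mod 41)


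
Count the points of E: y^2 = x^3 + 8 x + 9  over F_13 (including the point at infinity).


For each x in F_13, count y with y^2 = x^3 + 8 x + 9 mod 13:
  x = 0: RHS = 9, y in [3, 10]  -> 2 point(s)
  x = 4: RHS = 1, y in [1, 12]  -> 2 point(s)
  x = 6: RHS = 0, y in [0]  -> 1 point(s)
  x = 8: RHS = 0, y in [0]  -> 1 point(s)
  x = 9: RHS = 4, y in [2, 11]  -> 2 point(s)
  x = 10: RHS = 10, y in [6, 7]  -> 2 point(s)
  x = 12: RHS = 0, y in [0]  -> 1 point(s)
Affine points: 11. Add the point at infinity: total = 12.

#E(F_13) = 12


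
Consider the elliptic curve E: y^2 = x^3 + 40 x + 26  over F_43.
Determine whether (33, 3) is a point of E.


Check whether y^2 = x^3 + 40 x + 26 (mod 43) for (x, y) = (33, 3).
LHS: y^2 = 3^2 mod 43 = 9
RHS: x^3 + 40 x + 26 = 33^3 + 40*33 + 26 mod 43 = 2
LHS != RHS

No, not on the curve


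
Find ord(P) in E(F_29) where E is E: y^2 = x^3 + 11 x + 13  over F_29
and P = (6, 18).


Compute successive multiples of P until we hit O:
  1P = (6, 18)
  2P = (16, 15)
  3P = (1, 24)
  4P = (13, 2)
  5P = (17, 3)
  6P = (22, 17)
  7P = (24, 23)
  8P = (4, 18)
  ... (continuing to 28P)
  28P = O

ord(P) = 28


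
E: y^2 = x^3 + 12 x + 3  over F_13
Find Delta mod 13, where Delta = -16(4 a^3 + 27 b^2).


4 a^3 + 27 b^2 = 4*12^3 + 27*3^2 = 6912 + 243 = 7155
Delta = -16 * (7155) = -114480
Delta mod 13 = 11

Delta = 11 (mod 13)


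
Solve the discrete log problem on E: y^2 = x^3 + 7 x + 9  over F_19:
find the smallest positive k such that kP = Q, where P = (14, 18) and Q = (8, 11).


Enumerate multiples of P until we hit Q = (8, 11):
  1P = (14, 18)
  2P = (0, 16)
  3P = (12, 4)
  4P = (4, 14)
  5P = (8, 11)
Match found at i = 5.

k = 5


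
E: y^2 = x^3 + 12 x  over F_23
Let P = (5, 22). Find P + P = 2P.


Doubling: s = (3 x1^2 + a) / (2 y1)
s = (3*5^2 + 12) / (2*22) mod 23 = 14
x3 = s^2 - 2 x1 mod 23 = 14^2 - 2*5 = 2
y3 = s (x1 - x3) - y1 mod 23 = 14 * (5 - 2) - 22 = 20

2P = (2, 20)


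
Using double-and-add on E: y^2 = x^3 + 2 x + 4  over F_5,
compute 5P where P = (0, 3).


k = 5 = 101_2 (binary, LSB first: 101)
Double-and-add from P = (0, 3):
  bit 0 = 1: acc = O + (0, 3) = (0, 3)
  bit 1 = 0: acc unchanged = (0, 3)
  bit 2 = 1: acc = (0, 3) + (2, 1) = (4, 1)

5P = (4, 1)


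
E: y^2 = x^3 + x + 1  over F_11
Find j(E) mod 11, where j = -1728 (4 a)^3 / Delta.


Delta = -16(4 a^3 + 27 b^2) mod 11 = 10
-1728 * (4 a)^3 = -1728 * (4*1)^3 mod 11 = 2
j = 2 * 10^(-1) mod 11 = 9

j = 9 (mod 11)


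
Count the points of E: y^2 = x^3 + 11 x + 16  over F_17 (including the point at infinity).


For each x in F_17, count y with y^2 = x^3 + 11 x + 16 mod 17:
  x = 0: RHS = 16, y in [4, 13]  -> 2 point(s)
  x = 3: RHS = 8, y in [5, 12]  -> 2 point(s)
  x = 5: RHS = 9, y in [3, 14]  -> 2 point(s)
  x = 6: RHS = 9, y in [3, 14]  -> 2 point(s)
  x = 8: RHS = 4, y in [2, 15]  -> 2 point(s)
  x = 10: RHS = 4, y in [2, 15]  -> 2 point(s)
  x = 16: RHS = 4, y in [2, 15]  -> 2 point(s)
Affine points: 14. Add the point at infinity: total = 15.

#E(F_17) = 15


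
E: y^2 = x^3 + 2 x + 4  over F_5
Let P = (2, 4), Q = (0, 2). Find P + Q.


P != Q, so use the chord formula.
s = (y2 - y1) / (x2 - x1) = (3) / (3) mod 5 = 1
x3 = s^2 - x1 - x2 mod 5 = 1^2 - 2 - 0 = 4
y3 = s (x1 - x3) - y1 mod 5 = 1 * (2 - 4) - 4 = 4

P + Q = (4, 4)


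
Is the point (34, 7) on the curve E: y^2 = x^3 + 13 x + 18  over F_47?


Check whether y^2 = x^3 + 13 x + 18 (mod 47) for (x, y) = (34, 7).
LHS: y^2 = 7^2 mod 47 = 2
RHS: x^3 + 13 x + 18 = 34^3 + 13*34 + 18 mod 47 = 2
LHS = RHS

Yes, on the curve


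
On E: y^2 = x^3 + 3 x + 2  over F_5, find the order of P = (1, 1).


Compute successive multiples of P until we hit O:
  1P = (1, 1)
  2P = (2, 1)
  3P = (2, 4)
  4P = (1, 4)
  5P = O

ord(P) = 5


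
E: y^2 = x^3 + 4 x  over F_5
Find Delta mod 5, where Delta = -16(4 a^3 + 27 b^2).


4 a^3 + 27 b^2 = 4*4^3 + 27*0^2 = 256 + 0 = 256
Delta = -16 * (256) = -4096
Delta mod 5 = 4

Delta = 4 (mod 5)


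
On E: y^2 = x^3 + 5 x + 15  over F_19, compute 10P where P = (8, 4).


k = 10 = 1010_2 (binary, LSB first: 0101)
Double-and-add from P = (8, 4):
  bit 0 = 0: acc unchanged = O
  bit 1 = 1: acc = O + (10, 18) = (10, 18)
  bit 2 = 0: acc unchanged = (10, 18)
  bit 3 = 1: acc = (10, 18) + (12, 13) = (8, 15)

10P = (8, 15)


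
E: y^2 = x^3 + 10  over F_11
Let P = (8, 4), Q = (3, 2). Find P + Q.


P != Q, so use the chord formula.
s = (y2 - y1) / (x2 - x1) = (9) / (6) mod 11 = 7
x3 = s^2 - x1 - x2 mod 11 = 7^2 - 8 - 3 = 5
y3 = s (x1 - x3) - y1 mod 11 = 7 * (8 - 5) - 4 = 6

P + Q = (5, 6)


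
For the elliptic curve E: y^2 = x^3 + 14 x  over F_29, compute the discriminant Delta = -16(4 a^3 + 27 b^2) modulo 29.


4 a^3 + 27 b^2 = 4*14^3 + 27*0^2 = 10976 + 0 = 10976
Delta = -16 * (10976) = -175616
Delta mod 29 = 8

Delta = 8 (mod 29)


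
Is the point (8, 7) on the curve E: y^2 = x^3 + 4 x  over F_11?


Check whether y^2 = x^3 + 4 x + 0 (mod 11) for (x, y) = (8, 7).
LHS: y^2 = 7^2 mod 11 = 5
RHS: x^3 + 4 x + 0 = 8^3 + 4*8 + 0 mod 11 = 5
LHS = RHS

Yes, on the curve


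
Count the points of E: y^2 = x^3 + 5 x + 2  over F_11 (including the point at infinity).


For each x in F_11, count y with y^2 = x^3 + 5 x + 2 mod 11:
  x = 2: RHS = 9, y in [3, 8]  -> 2 point(s)
  x = 3: RHS = 0, y in [0]  -> 1 point(s)
  x = 4: RHS = 9, y in [3, 8]  -> 2 point(s)
  x = 5: RHS = 9, y in [3, 8]  -> 2 point(s)
  x = 8: RHS = 4, y in [2, 9]  -> 2 point(s)
Affine points: 9. Add the point at infinity: total = 10.

#E(F_11) = 10


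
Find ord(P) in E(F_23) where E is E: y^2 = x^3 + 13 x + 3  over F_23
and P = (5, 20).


Compute successive multiples of P until we hit O:
  1P = (5, 20)
  2P = (16, 11)
  3P = (4, 21)
  4P = (15, 13)
  5P = (12, 1)
  6P = (19, 18)
  7P = (7, 0)
  8P = (19, 5)
  ... (continuing to 14P)
  14P = O

ord(P) = 14


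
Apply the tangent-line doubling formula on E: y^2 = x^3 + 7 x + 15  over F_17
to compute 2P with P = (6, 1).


Doubling: s = (3 x1^2 + a) / (2 y1)
s = (3*6^2 + 7) / (2*1) mod 17 = 15
x3 = s^2 - 2 x1 mod 17 = 15^2 - 2*6 = 9
y3 = s (x1 - x3) - y1 mod 17 = 15 * (6 - 9) - 1 = 5

2P = (9, 5)


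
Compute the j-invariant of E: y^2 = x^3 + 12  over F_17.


Delta = -16(4 a^3 + 27 b^2) mod 17 = 12
-1728 * (4 a)^3 = -1728 * (4*0)^3 mod 17 = 0
j = 0 * 12^(-1) mod 17 = 0

j = 0 (mod 17)


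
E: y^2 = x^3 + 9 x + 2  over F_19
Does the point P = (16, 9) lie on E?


Check whether y^2 = x^3 + 9 x + 2 (mod 19) for (x, y) = (16, 9).
LHS: y^2 = 9^2 mod 19 = 5
RHS: x^3 + 9 x + 2 = 16^3 + 9*16 + 2 mod 19 = 5
LHS = RHS

Yes, on the curve


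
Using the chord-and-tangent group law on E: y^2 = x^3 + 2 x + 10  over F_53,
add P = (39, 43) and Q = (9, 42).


P != Q, so use the chord formula.
s = (y2 - y1) / (x2 - x1) = (52) / (23) mod 53 = 23
x3 = s^2 - x1 - x2 mod 53 = 23^2 - 39 - 9 = 4
y3 = s (x1 - x3) - y1 mod 53 = 23 * (39 - 4) - 43 = 20

P + Q = (4, 20)


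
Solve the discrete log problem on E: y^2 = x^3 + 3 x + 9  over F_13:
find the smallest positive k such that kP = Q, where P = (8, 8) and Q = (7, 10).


Enumerate multiples of P until we hit Q = (7, 10):
  1P = (8, 8)
  2P = (10, 5)
  3P = (7, 10)
Match found at i = 3.

k = 3


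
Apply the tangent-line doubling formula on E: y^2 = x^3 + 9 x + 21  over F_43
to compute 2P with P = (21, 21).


Doubling: s = (3 x1^2 + a) / (2 y1)
s = (3*21^2 + 9) / (2*21) mod 43 = 1
x3 = s^2 - 2 x1 mod 43 = 1^2 - 2*21 = 2
y3 = s (x1 - x3) - y1 mod 43 = 1 * (21 - 2) - 21 = 41

2P = (2, 41)


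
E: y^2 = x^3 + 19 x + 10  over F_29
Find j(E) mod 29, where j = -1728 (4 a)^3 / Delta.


Delta = -16(4 a^3 + 27 b^2) mod 29 = 7
-1728 * (4 a)^3 = -1728 * (4*19)^3 mod 29 = 7
j = 7 * 7^(-1) mod 29 = 1

j = 1 (mod 29)


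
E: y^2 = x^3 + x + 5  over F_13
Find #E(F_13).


For each x in F_13, count y with y^2 = x^3 + 1 x + 5 mod 13:
  x = 3: RHS = 9, y in [3, 10]  -> 2 point(s)
  x = 7: RHS = 4, y in [2, 11]  -> 2 point(s)
  x = 10: RHS = 1, y in [1, 12]  -> 2 point(s)
  x = 12: RHS = 3, y in [4, 9]  -> 2 point(s)
Affine points: 8. Add the point at infinity: total = 9.

#E(F_13) = 9


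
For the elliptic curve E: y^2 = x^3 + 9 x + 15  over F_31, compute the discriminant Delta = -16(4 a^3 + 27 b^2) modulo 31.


4 a^3 + 27 b^2 = 4*9^3 + 27*15^2 = 2916 + 6075 = 8991
Delta = -16 * (8991) = -143856
Delta mod 31 = 15

Delta = 15 (mod 31)


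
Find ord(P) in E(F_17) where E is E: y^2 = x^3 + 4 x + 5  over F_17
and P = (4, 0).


Compute successive multiples of P until we hit O:
  1P = (4, 0)
  2P = O

ord(P) = 2


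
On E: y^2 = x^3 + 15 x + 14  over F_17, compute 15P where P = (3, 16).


k = 15 = 1111_2 (binary, LSB first: 1111)
Double-and-add from P = (3, 16):
  bit 0 = 1: acc = O + (3, 16) = (3, 16)
  bit 1 = 1: acc = (3, 16) + (10, 12) = (13, 14)
  bit 2 = 1: acc = (13, 14) + (16, 7) = (1, 9)
  bit 3 = 1: acc = (1, 9) + (4, 6) = (13, 3)

15P = (13, 3)


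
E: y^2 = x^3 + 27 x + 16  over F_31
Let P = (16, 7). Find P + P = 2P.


Doubling: s = (3 x1^2 + a) / (2 y1)
s = (3*16^2 + 27) / (2*7) mod 31 = 28
x3 = s^2 - 2 x1 mod 31 = 28^2 - 2*16 = 8
y3 = s (x1 - x3) - y1 mod 31 = 28 * (16 - 8) - 7 = 0

2P = (8, 0)


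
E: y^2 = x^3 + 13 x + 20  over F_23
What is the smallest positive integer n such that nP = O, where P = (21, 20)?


Compute successive multiples of P until we hit O:
  1P = (21, 20)
  2P = (22, 11)
  3P = (15, 18)
  4P = (5, 16)
  5P = (10, 0)
  6P = (5, 7)
  7P = (15, 5)
  8P = (22, 12)
  ... (continuing to 10P)
  10P = O

ord(P) = 10


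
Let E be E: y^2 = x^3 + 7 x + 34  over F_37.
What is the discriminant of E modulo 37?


4 a^3 + 27 b^2 = 4*7^3 + 27*34^2 = 1372 + 31212 = 32584
Delta = -16 * (32584) = -521344
Delta mod 37 = 23

Delta = 23 (mod 37)


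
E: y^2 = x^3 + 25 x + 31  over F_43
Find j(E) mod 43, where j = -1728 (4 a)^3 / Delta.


Delta = -16(4 a^3 + 27 b^2) mod 43 = 21
-1728 * (4 a)^3 = -1728 * (4*25)^3 mod 43 = 21
j = 21 * 21^(-1) mod 43 = 1

j = 1 (mod 43)


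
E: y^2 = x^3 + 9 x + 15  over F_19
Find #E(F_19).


For each x in F_19, count y with y^2 = x^3 + 9 x + 15 mod 19:
  x = 1: RHS = 6, y in [5, 14]  -> 2 point(s)
  x = 4: RHS = 1, y in [1, 18]  -> 2 point(s)
  x = 6: RHS = 0, y in [0]  -> 1 point(s)
  x = 11: RHS = 1, y in [1, 18]  -> 2 point(s)
  x = 13: RHS = 11, y in [7, 12]  -> 2 point(s)
  x = 14: RHS = 16, y in [4, 15]  -> 2 point(s)
  x = 18: RHS = 5, y in [9, 10]  -> 2 point(s)
Affine points: 13. Add the point at infinity: total = 14.

#E(F_19) = 14


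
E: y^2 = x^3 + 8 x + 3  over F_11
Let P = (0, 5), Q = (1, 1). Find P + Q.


P != Q, so use the chord formula.
s = (y2 - y1) / (x2 - x1) = (7) / (1) mod 11 = 7
x3 = s^2 - x1 - x2 mod 11 = 7^2 - 0 - 1 = 4
y3 = s (x1 - x3) - y1 mod 11 = 7 * (0 - 4) - 5 = 0

P + Q = (4, 0)


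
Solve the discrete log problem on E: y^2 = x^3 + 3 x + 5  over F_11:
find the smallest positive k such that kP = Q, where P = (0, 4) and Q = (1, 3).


Enumerate multiples of P until we hit Q = (1, 3):
  1P = (0, 4)
  2P = (1, 8)
  3P = (4, 2)
  4P = (10, 1)
  5P = (10, 10)
  6P = (4, 9)
  7P = (1, 3)
Match found at i = 7.

k = 7


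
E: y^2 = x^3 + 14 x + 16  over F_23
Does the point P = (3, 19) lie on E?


Check whether y^2 = x^3 + 14 x + 16 (mod 23) for (x, y) = (3, 19).
LHS: y^2 = 19^2 mod 23 = 16
RHS: x^3 + 14 x + 16 = 3^3 + 14*3 + 16 mod 23 = 16
LHS = RHS

Yes, on the curve


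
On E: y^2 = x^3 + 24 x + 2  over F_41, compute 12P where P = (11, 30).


k = 12 = 1100_2 (binary, LSB first: 0011)
Double-and-add from P = (11, 30):
  bit 0 = 0: acc unchanged = O
  bit 1 = 0: acc unchanged = O
  bit 2 = 1: acc = O + (7, 29) = (7, 29)
  bit 3 = 1: acc = (7, 29) + (31, 19) = (12, 38)

12P = (12, 38)


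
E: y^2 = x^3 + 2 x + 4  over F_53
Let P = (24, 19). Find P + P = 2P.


Doubling: s = (3 x1^2 + a) / (2 y1)
s = (3*24^2 + 2) / (2*19) mod 53 = 26
x3 = s^2 - 2 x1 mod 53 = 26^2 - 2*24 = 45
y3 = s (x1 - x3) - y1 mod 53 = 26 * (24 - 45) - 19 = 18

2P = (45, 18)


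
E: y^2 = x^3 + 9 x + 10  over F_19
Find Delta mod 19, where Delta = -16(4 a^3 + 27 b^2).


4 a^3 + 27 b^2 = 4*9^3 + 27*10^2 = 2916 + 2700 = 5616
Delta = -16 * (5616) = -89856
Delta mod 19 = 14

Delta = 14 (mod 19)


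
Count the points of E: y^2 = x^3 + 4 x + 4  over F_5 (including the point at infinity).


For each x in F_5, count y with y^2 = x^3 + 4 x + 4 mod 5:
  x = 0: RHS = 4, y in [2, 3]  -> 2 point(s)
  x = 1: RHS = 4, y in [2, 3]  -> 2 point(s)
  x = 2: RHS = 0, y in [0]  -> 1 point(s)
  x = 4: RHS = 4, y in [2, 3]  -> 2 point(s)
Affine points: 7. Add the point at infinity: total = 8.

#E(F_5) = 8


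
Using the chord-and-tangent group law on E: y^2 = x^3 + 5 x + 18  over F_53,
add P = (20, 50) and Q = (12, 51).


P != Q, so use the chord formula.
s = (y2 - y1) / (x2 - x1) = (1) / (45) mod 53 = 33
x3 = s^2 - x1 - x2 mod 53 = 33^2 - 20 - 12 = 50
y3 = s (x1 - x3) - y1 mod 53 = 33 * (20 - 50) - 50 = 20

P + Q = (50, 20)


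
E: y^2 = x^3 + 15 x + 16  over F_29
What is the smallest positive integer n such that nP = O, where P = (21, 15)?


Compute successive multiples of P until we hit O:
  1P = (21, 15)
  2P = (3, 28)
  3P = (4, 13)
  4P = (0, 25)
  5P = (15, 7)
  6P = (27, 6)
  7P = (5, 19)
  8P = (23, 0)
  ... (continuing to 16P)
  16P = O

ord(P) = 16


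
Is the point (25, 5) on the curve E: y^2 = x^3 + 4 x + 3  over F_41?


Check whether y^2 = x^3 + 4 x + 3 (mod 41) for (x, y) = (25, 5).
LHS: y^2 = 5^2 mod 41 = 25
RHS: x^3 + 4 x + 3 = 25^3 + 4*25 + 3 mod 41 = 25
LHS = RHS

Yes, on the curve


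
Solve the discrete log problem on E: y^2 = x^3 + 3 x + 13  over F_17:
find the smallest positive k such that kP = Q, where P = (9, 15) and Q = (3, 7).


Enumerate multiples of P until we hit Q = (3, 7):
  1P = (9, 15)
  2P = (3, 7)
Match found at i = 2.

k = 2


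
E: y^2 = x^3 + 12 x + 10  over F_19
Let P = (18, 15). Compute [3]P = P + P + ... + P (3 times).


k = 3 = 11_2 (binary, LSB first: 11)
Double-and-add from P = (18, 15):
  bit 0 = 1: acc = O + (18, 15) = (18, 15)
  bit 1 = 1: acc = (18, 15) + (7, 0) = (18, 4)

3P = (18, 4)


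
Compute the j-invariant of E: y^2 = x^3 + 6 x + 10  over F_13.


Delta = -16(4 a^3 + 27 b^2) mod 13 = 7
-1728 * (4 a)^3 = -1728 * (4*6)^3 mod 13 = 5
j = 5 * 7^(-1) mod 13 = 10

j = 10 (mod 13)


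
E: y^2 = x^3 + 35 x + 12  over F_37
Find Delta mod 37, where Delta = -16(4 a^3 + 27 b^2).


4 a^3 + 27 b^2 = 4*35^3 + 27*12^2 = 171500 + 3888 = 175388
Delta = -16 * (175388) = -2806208
Delta mod 37 = 20

Delta = 20 (mod 37)


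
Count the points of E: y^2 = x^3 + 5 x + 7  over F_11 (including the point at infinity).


For each x in F_11, count y with y^2 = x^3 + 5 x + 7 mod 11:
  x = 2: RHS = 3, y in [5, 6]  -> 2 point(s)
  x = 3: RHS = 5, y in [4, 7]  -> 2 point(s)
  x = 4: RHS = 3, y in [5, 6]  -> 2 point(s)
  x = 5: RHS = 3, y in [5, 6]  -> 2 point(s)
  x = 6: RHS = 0, y in [0]  -> 1 point(s)
  x = 7: RHS = 0, y in [0]  -> 1 point(s)
  x = 8: RHS = 9, y in [3, 8]  -> 2 point(s)
  x = 9: RHS = 0, y in [0]  -> 1 point(s)
  x = 10: RHS = 1, y in [1, 10]  -> 2 point(s)
Affine points: 15. Add the point at infinity: total = 16.

#E(F_11) = 16


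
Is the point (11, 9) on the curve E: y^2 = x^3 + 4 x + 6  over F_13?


Check whether y^2 = x^3 + 4 x + 6 (mod 13) for (x, y) = (11, 9).
LHS: y^2 = 9^2 mod 13 = 3
RHS: x^3 + 4 x + 6 = 11^3 + 4*11 + 6 mod 13 = 3
LHS = RHS

Yes, on the curve


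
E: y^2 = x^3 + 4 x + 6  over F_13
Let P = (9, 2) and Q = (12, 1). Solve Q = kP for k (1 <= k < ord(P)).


Enumerate multiples of P until we hit Q = (12, 1):
  1P = (9, 2)
  2P = (8, 11)
  3P = (12, 12)
  4P = (6, 8)
  5P = (2, 10)
  6P = (11, 4)
  7P = (7, 0)
  8P = (11, 9)
  9P = (2, 3)
  10P = (6, 5)
  11P = (12, 1)
Match found at i = 11.

k = 11


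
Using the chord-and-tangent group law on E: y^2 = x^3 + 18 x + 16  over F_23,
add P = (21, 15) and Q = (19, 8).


P != Q, so use the chord formula.
s = (y2 - y1) / (x2 - x1) = (16) / (21) mod 23 = 15
x3 = s^2 - x1 - x2 mod 23 = 15^2 - 21 - 19 = 1
y3 = s (x1 - x3) - y1 mod 23 = 15 * (21 - 1) - 15 = 9

P + Q = (1, 9)


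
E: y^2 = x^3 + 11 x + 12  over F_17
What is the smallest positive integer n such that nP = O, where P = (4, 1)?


Compute successive multiples of P until we hit O:
  1P = (4, 1)
  2P = (8, 0)
  3P = (4, 16)
  4P = O

ord(P) = 4


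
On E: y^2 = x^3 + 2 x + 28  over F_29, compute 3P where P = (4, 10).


k = 3 = 11_2 (binary, LSB first: 11)
Double-and-add from P = (4, 10):
  bit 0 = 1: acc = O + (4, 10) = (4, 10)
  bit 1 = 1: acc = (4, 10) + (20, 8) = (10, 27)

3P = (10, 27)


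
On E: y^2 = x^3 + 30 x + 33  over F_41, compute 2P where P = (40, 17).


Doubling: s = (3 x1^2 + a) / (2 y1)
s = (3*40^2 + 30) / (2*17) mod 41 = 7
x3 = s^2 - 2 x1 mod 41 = 7^2 - 2*40 = 10
y3 = s (x1 - x3) - y1 mod 41 = 7 * (40 - 10) - 17 = 29

2P = (10, 29)


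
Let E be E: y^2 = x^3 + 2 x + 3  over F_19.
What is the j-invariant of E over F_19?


Delta = -16(4 a^3 + 27 b^2) mod 19 = 8
-1728 * (4 a)^3 = -1728 * (4*2)^3 mod 19 = 18
j = 18 * 8^(-1) mod 19 = 7

j = 7 (mod 19)


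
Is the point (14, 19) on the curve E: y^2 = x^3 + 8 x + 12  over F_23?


Check whether y^2 = x^3 + 8 x + 12 (mod 23) for (x, y) = (14, 19).
LHS: y^2 = 19^2 mod 23 = 16
RHS: x^3 + 8 x + 12 = 14^3 + 8*14 + 12 mod 23 = 16
LHS = RHS

Yes, on the curve


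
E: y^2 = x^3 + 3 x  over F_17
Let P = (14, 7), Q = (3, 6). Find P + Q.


P != Q, so use the chord formula.
s = (y2 - y1) / (x2 - x1) = (16) / (6) mod 17 = 14
x3 = s^2 - x1 - x2 mod 17 = 14^2 - 14 - 3 = 9
y3 = s (x1 - x3) - y1 mod 17 = 14 * (14 - 9) - 7 = 12

P + Q = (9, 12)


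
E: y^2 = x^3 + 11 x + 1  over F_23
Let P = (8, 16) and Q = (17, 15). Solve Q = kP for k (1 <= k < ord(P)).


Enumerate multiples of P until we hit Q = (17, 15):
  1P = (8, 16)
  2P = (16, 8)
  3P = (0, 22)
  4P = (17, 8)
  5P = (11, 2)
  6P = (13, 15)
  7P = (14, 22)
  8P = (2, 13)
  9P = (19, 13)
  10P = (9, 1)
  11P = (1, 17)
  12P = (22, 9)
  13P = (22, 14)
  14P = (1, 6)
  15P = (9, 22)
  16P = (19, 10)
  17P = (2, 10)
  18P = (14, 1)
  19P = (13, 8)
  20P = (11, 21)
  21P = (17, 15)
Match found at i = 21.

k = 21


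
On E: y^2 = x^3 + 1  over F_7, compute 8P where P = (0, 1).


k = 8 = 1000_2 (binary, LSB first: 0001)
Double-and-add from P = (0, 1):
  bit 0 = 0: acc unchanged = O
  bit 1 = 0: acc unchanged = O
  bit 2 = 0: acc unchanged = O
  bit 3 = 1: acc = O + (0, 6) = (0, 6)

8P = (0, 6)


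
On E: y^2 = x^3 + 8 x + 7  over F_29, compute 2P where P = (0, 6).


Doubling: s = (3 x1^2 + a) / (2 y1)
s = (3*0^2 + 8) / (2*6) mod 29 = 20
x3 = s^2 - 2 x1 mod 29 = 20^2 - 2*0 = 23
y3 = s (x1 - x3) - y1 mod 29 = 20 * (0 - 23) - 6 = 27

2P = (23, 27)


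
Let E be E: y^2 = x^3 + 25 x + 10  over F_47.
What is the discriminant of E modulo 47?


4 a^3 + 27 b^2 = 4*25^3 + 27*10^2 = 62500 + 2700 = 65200
Delta = -16 * (65200) = -1043200
Delta mod 47 = 12

Delta = 12 (mod 47)


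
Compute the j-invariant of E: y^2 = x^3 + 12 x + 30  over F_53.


Delta = -16(4 a^3 + 27 b^2) mod 53 = 27
-1728 * (4 a)^3 = -1728 * (4*12)^3 mod 53 = 25
j = 25 * 27^(-1) mod 53 = 50

j = 50 (mod 53)


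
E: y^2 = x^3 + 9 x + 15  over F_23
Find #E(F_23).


For each x in F_23, count y with y^2 = x^3 + 9 x + 15 mod 23:
  x = 1: RHS = 2, y in [5, 18]  -> 2 point(s)
  x = 2: RHS = 18, y in [8, 15]  -> 2 point(s)
  x = 3: RHS = 0, y in [0]  -> 1 point(s)
  x = 4: RHS = 0, y in [0]  -> 1 point(s)
  x = 5: RHS = 1, y in [1, 22]  -> 2 point(s)
  x = 6: RHS = 9, y in [3, 20]  -> 2 point(s)
  x = 8: RHS = 1, y in [1, 22]  -> 2 point(s)
  x = 10: RHS = 1, y in [1, 22]  -> 2 point(s)
  x = 13: RHS = 6, y in [11, 12]  -> 2 point(s)
  x = 15: RHS = 6, y in [11, 12]  -> 2 point(s)
  x = 16: RHS = 0, y in [0]  -> 1 point(s)
  x = 18: RHS = 6, y in [11, 12]  -> 2 point(s)
  x = 21: RHS = 12, y in [9, 14]  -> 2 point(s)
Affine points: 23. Add the point at infinity: total = 24.

#E(F_23) = 24


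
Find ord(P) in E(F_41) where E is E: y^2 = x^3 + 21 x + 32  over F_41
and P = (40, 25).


Compute successive multiples of P until we hit O:
  1P = (40, 25)
  2P = (0, 27)
  3P = (5, 4)
  4P = (39, 33)
  5P = (26, 27)
  6P = (11, 6)
  7P = (15, 14)
  8P = (35, 10)
  ... (continuing to 44P)
  44P = O

ord(P) = 44


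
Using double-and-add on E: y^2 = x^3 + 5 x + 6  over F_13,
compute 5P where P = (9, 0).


k = 5 = 101_2 (binary, LSB first: 101)
Double-and-add from P = (9, 0):
  bit 0 = 1: acc = O + (9, 0) = (9, 0)
  bit 1 = 0: acc unchanged = (9, 0)
  bit 2 = 1: acc = (9, 0) + O = (9, 0)

5P = (9, 0)


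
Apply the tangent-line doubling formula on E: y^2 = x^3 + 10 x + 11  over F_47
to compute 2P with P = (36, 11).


Doubling: s = (3 x1^2 + a) / (2 y1)
s = (3*36^2 + 10) / (2*11) mod 47 = 2
x3 = s^2 - 2 x1 mod 47 = 2^2 - 2*36 = 26
y3 = s (x1 - x3) - y1 mod 47 = 2 * (36 - 26) - 11 = 9

2P = (26, 9)


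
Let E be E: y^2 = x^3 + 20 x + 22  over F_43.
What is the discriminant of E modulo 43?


4 a^3 + 27 b^2 = 4*20^3 + 27*22^2 = 32000 + 13068 = 45068
Delta = -16 * (45068) = -721088
Delta mod 43 = 22

Delta = 22 (mod 43)


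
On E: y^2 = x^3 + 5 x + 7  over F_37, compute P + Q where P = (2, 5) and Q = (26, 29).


P != Q, so use the chord formula.
s = (y2 - y1) / (x2 - x1) = (24) / (24) mod 37 = 1
x3 = s^2 - x1 - x2 mod 37 = 1^2 - 2 - 26 = 10
y3 = s (x1 - x3) - y1 mod 37 = 1 * (2 - 10) - 5 = 24

P + Q = (10, 24)


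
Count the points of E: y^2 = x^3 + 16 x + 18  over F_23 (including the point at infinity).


For each x in F_23, count y with y^2 = x^3 + 16 x + 18 mod 23:
  x = 0: RHS = 18, y in [8, 15]  -> 2 point(s)
  x = 1: RHS = 12, y in [9, 14]  -> 2 point(s)
  x = 2: RHS = 12, y in [9, 14]  -> 2 point(s)
  x = 3: RHS = 1, y in [1, 22]  -> 2 point(s)
  x = 4: RHS = 8, y in [10, 13]  -> 2 point(s)
  x = 5: RHS = 16, y in [4, 19]  -> 2 point(s)
  x = 6: RHS = 8, y in [10, 13]  -> 2 point(s)
  x = 7: RHS = 13, y in [6, 17]  -> 2 point(s)
  x = 12: RHS = 6, y in [11, 12]  -> 2 point(s)
  x = 13: RHS = 8, y in [10, 13]  -> 2 point(s)
  x = 16: RHS = 0, y in [0]  -> 1 point(s)
  x = 20: RHS = 12, y in [9, 14]  -> 2 point(s)
  x = 21: RHS = 1, y in [1, 22]  -> 2 point(s)
  x = 22: RHS = 1, y in [1, 22]  -> 2 point(s)
Affine points: 27. Add the point at infinity: total = 28.

#E(F_23) = 28


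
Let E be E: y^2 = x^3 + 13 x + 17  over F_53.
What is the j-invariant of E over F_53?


Delta = -16(4 a^3 + 27 b^2) mod 53 = 21
-1728 * (4 a)^3 = -1728 * (4*13)^3 mod 53 = 32
j = 32 * 21^(-1) mod 53 = 52

j = 52 (mod 53)


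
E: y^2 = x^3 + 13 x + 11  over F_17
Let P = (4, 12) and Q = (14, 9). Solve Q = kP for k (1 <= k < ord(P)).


Enumerate multiples of P until we hit Q = (14, 9):
  1P = (4, 12)
  2P = (10, 11)
  3P = (12, 12)
  4P = (1, 5)
  5P = (8, 7)
  6P = (14, 9)
Match found at i = 6.

k = 6


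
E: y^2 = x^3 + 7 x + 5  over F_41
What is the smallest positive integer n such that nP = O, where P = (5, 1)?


Compute successive multiples of P until we hit O:
  1P = (5, 1)
  2P = (31, 40)
  3P = (38, 11)
  4P = (38, 30)
  5P = (31, 1)
  6P = (5, 40)
  7P = O

ord(P) = 7


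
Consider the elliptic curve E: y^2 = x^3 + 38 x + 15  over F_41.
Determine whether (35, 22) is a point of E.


Check whether y^2 = x^3 + 38 x + 15 (mod 41) for (x, y) = (35, 22).
LHS: y^2 = 22^2 mod 41 = 33
RHS: x^3 + 38 x + 15 = 35^3 + 38*35 + 15 mod 41 = 22
LHS != RHS

No, not on the curve


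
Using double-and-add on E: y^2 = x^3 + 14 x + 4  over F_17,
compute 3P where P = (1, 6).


k = 3 = 11_2 (binary, LSB first: 11)
Double-and-add from P = (1, 6):
  bit 0 = 1: acc = O + (1, 6) = (1, 6)
  bit 1 = 1: acc = (1, 6) + (15, 11) = (0, 15)

3P = (0, 15)


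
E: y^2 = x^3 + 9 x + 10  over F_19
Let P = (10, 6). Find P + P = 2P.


Doubling: s = (3 x1^2 + a) / (2 y1)
s = (3*10^2 + 9) / (2*6) mod 19 = 2
x3 = s^2 - 2 x1 mod 19 = 2^2 - 2*10 = 3
y3 = s (x1 - x3) - y1 mod 19 = 2 * (10 - 3) - 6 = 8

2P = (3, 8)


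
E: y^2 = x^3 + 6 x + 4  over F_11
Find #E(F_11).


For each x in F_11, count y with y^2 = x^3 + 6 x + 4 mod 11:
  x = 0: RHS = 4, y in [2, 9]  -> 2 point(s)
  x = 1: RHS = 0, y in [0]  -> 1 point(s)
  x = 3: RHS = 5, y in [4, 7]  -> 2 point(s)
  x = 4: RHS = 4, y in [2, 9]  -> 2 point(s)
  x = 5: RHS = 5, y in [4, 7]  -> 2 point(s)
  x = 6: RHS = 3, y in [5, 6]  -> 2 point(s)
  x = 7: RHS = 4, y in [2, 9]  -> 2 point(s)
  x = 8: RHS = 3, y in [5, 6]  -> 2 point(s)
Affine points: 15. Add the point at infinity: total = 16.

#E(F_11) = 16


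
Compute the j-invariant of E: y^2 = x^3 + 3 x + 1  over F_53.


Delta = -16(4 a^3 + 27 b^2) mod 53 = 13
-1728 * (4 a)^3 = -1728 * (4*3)^3 mod 53 = 36
j = 36 * 13^(-1) mod 53 = 15

j = 15 (mod 53)


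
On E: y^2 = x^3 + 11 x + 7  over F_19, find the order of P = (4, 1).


Compute successive multiples of P until we hit O:
  1P = (4, 1)
  2P = (12, 10)
  3P = (1, 0)
  4P = (12, 9)
  5P = (4, 18)
  6P = O

ord(P) = 6


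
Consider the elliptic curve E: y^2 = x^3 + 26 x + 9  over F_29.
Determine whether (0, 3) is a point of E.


Check whether y^2 = x^3 + 26 x + 9 (mod 29) for (x, y) = (0, 3).
LHS: y^2 = 3^2 mod 29 = 9
RHS: x^3 + 26 x + 9 = 0^3 + 26*0 + 9 mod 29 = 9
LHS = RHS

Yes, on the curve


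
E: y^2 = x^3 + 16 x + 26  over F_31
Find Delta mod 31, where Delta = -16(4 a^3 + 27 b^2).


4 a^3 + 27 b^2 = 4*16^3 + 27*26^2 = 16384 + 18252 = 34636
Delta = -16 * (34636) = -554176
Delta mod 31 = 11

Delta = 11 (mod 31)


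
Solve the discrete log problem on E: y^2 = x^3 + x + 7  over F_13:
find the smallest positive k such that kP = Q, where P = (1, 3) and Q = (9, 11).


Enumerate multiples of P until we hit Q = (9, 11):
  1P = (1, 3)
  2P = (10, 4)
  3P = (11, 6)
  4P = (2, 11)
  5P = (9, 11)
Match found at i = 5.

k = 5


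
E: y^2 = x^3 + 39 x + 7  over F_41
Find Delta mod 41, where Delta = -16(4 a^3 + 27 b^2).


4 a^3 + 27 b^2 = 4*39^3 + 27*7^2 = 237276 + 1323 = 238599
Delta = -16 * (238599) = -3817584
Delta mod 41 = 8

Delta = 8 (mod 41)


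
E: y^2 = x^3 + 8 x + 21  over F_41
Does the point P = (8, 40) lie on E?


Check whether y^2 = x^3 + 8 x + 21 (mod 41) for (x, y) = (8, 40).
LHS: y^2 = 40^2 mod 41 = 1
RHS: x^3 + 8 x + 21 = 8^3 + 8*8 + 21 mod 41 = 23
LHS != RHS

No, not on the curve


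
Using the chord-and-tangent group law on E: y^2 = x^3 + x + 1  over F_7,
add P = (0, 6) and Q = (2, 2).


P != Q, so use the chord formula.
s = (y2 - y1) / (x2 - x1) = (3) / (2) mod 7 = 5
x3 = s^2 - x1 - x2 mod 7 = 5^2 - 0 - 2 = 2
y3 = s (x1 - x3) - y1 mod 7 = 5 * (0 - 2) - 6 = 5

P + Q = (2, 5)


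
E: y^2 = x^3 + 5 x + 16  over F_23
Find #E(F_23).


For each x in F_23, count y with y^2 = x^3 + 5 x + 16 mod 23:
  x = 0: RHS = 16, y in [4, 19]  -> 2 point(s)
  x = 3: RHS = 12, y in [9, 14]  -> 2 point(s)
  x = 4: RHS = 8, y in [10, 13]  -> 2 point(s)
  x = 6: RHS = 9, y in [3, 20]  -> 2 point(s)
  x = 7: RHS = 3, y in [7, 16]  -> 2 point(s)
  x = 8: RHS = 16, y in [4, 19]  -> 2 point(s)
  x = 9: RHS = 8, y in [10, 13]  -> 2 point(s)
  x = 10: RHS = 8, y in [10, 13]  -> 2 point(s)
  x = 13: RHS = 1, y in [1, 22]  -> 2 point(s)
  x = 14: RHS = 1, y in [1, 22]  -> 2 point(s)
  x = 15: RHS = 16, y in [4, 19]  -> 2 point(s)
  x = 16: RHS = 6, y in [11, 12]  -> 2 point(s)
  x = 17: RHS = 0, y in [0]  -> 1 point(s)
  x = 18: RHS = 4, y in [2, 21]  -> 2 point(s)
  x = 19: RHS = 1, y in [1, 22]  -> 2 point(s)
Affine points: 29. Add the point at infinity: total = 30.

#E(F_23) = 30


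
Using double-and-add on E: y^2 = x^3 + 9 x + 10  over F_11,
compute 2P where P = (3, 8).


k = 2 = 10_2 (binary, LSB first: 01)
Double-and-add from P = (3, 8):
  bit 0 = 0: acc unchanged = O
  bit 1 = 1: acc = O + (8, 0) = (8, 0)

2P = (8, 0)


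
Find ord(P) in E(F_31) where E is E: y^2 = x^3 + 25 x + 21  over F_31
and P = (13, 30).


Compute successive multiples of P until we hit O:
  1P = (13, 30)
  2P = (19, 16)
  3P = (1, 4)
  4P = (26, 9)
  5P = (8, 12)
  6P = (18, 14)
  7P = (9, 13)
  8P = (29, 26)
  ... (continuing to 22P)
  22P = O

ord(P) = 22
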